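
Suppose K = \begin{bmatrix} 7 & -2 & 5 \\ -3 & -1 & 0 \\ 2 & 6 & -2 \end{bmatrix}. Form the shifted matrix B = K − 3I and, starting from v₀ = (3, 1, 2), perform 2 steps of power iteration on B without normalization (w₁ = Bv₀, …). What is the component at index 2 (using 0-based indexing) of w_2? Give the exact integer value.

-48

B = K − 3I has rows (4, -2, 5); (-3, -4, 0); (2, 6, -5)
w1 = Bv₀ = (4·3 + (-2)·1 + 5·2; (-3)·3 + (-4)·1 + 0·2; 2·3 + 6·1 + (-5)·2) = (20, -13, 2)
w2 = Bw1 = (4·20 + (-2)·(-13) + 5·2; (-3)·20 + (-4)·(-13) + 0·2; 2·20 + 6·(-13) + (-5)·2) = (116, -8, -48)
Requested component of w2: -48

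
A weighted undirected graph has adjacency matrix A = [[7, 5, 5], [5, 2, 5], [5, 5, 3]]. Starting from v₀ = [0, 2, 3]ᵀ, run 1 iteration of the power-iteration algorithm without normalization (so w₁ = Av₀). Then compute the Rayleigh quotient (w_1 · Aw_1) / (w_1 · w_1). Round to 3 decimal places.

λ ≈ 14.321

w1 = Av₀ = (7·0 + 5·2 + 5·3; 5·0 + 2·2 + 5·3; 5·0 + 5·2 + 3·3) = (25, 19, 19)
Aw1 = (365, 258, 277)
w1·Aw1 = 25·365 + 19·258 + 19·277 = 19290; w1·w1 = 25·25 + 19·19 + 19·19 = 1347
λ ≈ 19290/1347 = 14.321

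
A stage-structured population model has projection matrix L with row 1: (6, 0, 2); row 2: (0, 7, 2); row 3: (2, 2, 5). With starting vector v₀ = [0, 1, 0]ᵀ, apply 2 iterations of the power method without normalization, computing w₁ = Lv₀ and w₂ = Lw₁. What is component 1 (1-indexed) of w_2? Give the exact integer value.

w1 = Lv₀ = (6·0 + 0·1 + 2·0; 0·0 + 7·1 + 2·0; 2·0 + 2·1 + 5·0) = (0, 7, 2)
w2 = Lw1 = (6·0 + 0·7 + 2·2; 0·0 + 7·7 + 2·2; 2·0 + 2·7 + 5·2) = (4, 53, 24)
The requested component of w2 is 4.

4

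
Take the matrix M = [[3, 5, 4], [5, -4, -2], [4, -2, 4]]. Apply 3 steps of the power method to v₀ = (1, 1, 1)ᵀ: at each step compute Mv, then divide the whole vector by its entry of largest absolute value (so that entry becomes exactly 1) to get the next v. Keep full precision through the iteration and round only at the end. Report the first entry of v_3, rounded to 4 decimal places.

1.0000

Mv0 = (12.00000, -1.00000, 6.00000); divide by 12.00000 → v1 = (1.00000, -0.08333, 0.50000)
Mv1 = (4.58333, 4.33333, 6.16667); divide by 6.16667 → v2 = (0.74324, 0.70270, 1.00000)
Mv2 = (9.74324, -1.09459, 5.56757); divide by 9.74324 → v3 = (1.00000, -0.11234, 0.57143)
Requested entry of v3: 721/721 = 1.0000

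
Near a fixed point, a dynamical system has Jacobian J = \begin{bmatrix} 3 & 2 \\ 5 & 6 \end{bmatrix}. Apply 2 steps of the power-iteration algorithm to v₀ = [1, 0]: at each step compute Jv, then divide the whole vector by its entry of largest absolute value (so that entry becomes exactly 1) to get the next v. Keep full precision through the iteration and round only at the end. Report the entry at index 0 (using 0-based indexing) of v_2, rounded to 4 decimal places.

Jv0 = (3.00000, 5.00000); divide by 5.00000 → v1 = (0.60000, 1.00000)
Jv1 = (3.80000, 9.00000); divide by 9.00000 → v2 = (0.42222, 1.00000)
Requested entry of v2: 19/45 = 0.4222

0.4222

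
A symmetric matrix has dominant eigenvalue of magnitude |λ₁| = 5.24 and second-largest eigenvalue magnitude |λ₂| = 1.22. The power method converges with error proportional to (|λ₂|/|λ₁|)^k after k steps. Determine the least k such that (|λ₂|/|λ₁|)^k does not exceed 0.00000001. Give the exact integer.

|λ₂/λ₁| = 1.22/5.24 = 0.23282
Need k ≥ ln(0.00000001) / ln(0.23282) = -18.4207 / -1.4575 ≈ 12.639
Smallest integer k satisfying the bound: 13

13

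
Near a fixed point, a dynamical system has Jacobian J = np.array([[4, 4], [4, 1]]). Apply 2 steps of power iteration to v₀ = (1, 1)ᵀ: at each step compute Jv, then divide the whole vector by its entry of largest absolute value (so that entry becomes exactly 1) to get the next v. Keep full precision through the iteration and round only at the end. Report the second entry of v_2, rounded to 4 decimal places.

Jv0 = (8.00000, 5.00000); divide by 8.00000 → v1 = (1.00000, 0.62500)
Jv1 = (6.50000, 4.62500); divide by 6.50000 → v2 = (1.00000, 0.71154)
Requested entry of v2: 37/52 = 0.7115

0.7115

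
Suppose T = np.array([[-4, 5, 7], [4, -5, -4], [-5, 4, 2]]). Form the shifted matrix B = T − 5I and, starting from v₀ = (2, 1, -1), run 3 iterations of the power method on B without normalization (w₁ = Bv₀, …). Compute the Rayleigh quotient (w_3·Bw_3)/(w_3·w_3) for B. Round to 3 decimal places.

μ ≈ -7.864

B = T − 5I has rows (-9, 5, 7); (4, -10, -4); (-5, 4, -3)
w1 = Bv₀ = ((-9)·2 + 5·1 + 7·(-1); 4·2 + (-10)·1 + (-4)·(-1); (-5)·2 + 4·1 + (-3)·(-1)) = (-20, 2, -3)
w2 = Bw1 = ((-9)·(-20) + 5·2 + 7·(-3); 4·(-20) + (-10)·2 + (-4)·(-3); (-5)·(-20) + 4·2 + (-3)·(-3)) = (169, -88, 117)
w3 = Bw2 = (-1142, 1088, -1548)
Bw3 = (4882, -9256, 14706)
w3·Bw3 = -38410660; w3·w3 = 4884212; μ ≈ -38410660/4884212 = -7.864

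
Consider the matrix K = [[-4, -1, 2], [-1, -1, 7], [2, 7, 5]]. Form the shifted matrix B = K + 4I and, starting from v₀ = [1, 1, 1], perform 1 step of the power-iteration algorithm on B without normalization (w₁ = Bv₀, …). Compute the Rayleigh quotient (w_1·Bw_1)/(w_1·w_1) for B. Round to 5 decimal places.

B = K + 4I has rows (0, -1, 2); (-1, 3, 7); (2, 7, 9)
w1 = Bv₀ = (1, 9, 18)
Bw1 = (27, 152, 227)
w1·Bw1 = 5481; w1·w1 = 406; μ ≈ 5481/406 = 13.50000

13.50000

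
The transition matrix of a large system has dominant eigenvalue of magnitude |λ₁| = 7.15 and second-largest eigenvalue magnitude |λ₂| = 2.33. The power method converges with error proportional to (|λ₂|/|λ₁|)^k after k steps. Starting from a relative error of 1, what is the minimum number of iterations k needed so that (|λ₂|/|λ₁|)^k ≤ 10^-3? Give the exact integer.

7

|λ₂/λ₁| = 2.33/7.15 = 0.32587
Need k ≥ ln(10^-3) / ln(0.32587) = -6.9078 / -1.1212 ≈ 6.161
Smallest integer k satisfying the bound: 7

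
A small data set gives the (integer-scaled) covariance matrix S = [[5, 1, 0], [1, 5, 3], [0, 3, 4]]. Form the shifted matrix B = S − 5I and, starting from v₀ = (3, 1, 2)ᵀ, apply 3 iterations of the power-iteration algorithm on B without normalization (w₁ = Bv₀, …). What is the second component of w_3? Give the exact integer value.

87

B = S − 5I has rows (0, 1, 0); (1, 0, 3); (0, 3, -1)
w1 = Bv₀ = (1, 9, 1)
w2 = Bw1 = (9, 4, 26)
w3 = Bw2 = (4, 87, -14)
Requested component of w3: 87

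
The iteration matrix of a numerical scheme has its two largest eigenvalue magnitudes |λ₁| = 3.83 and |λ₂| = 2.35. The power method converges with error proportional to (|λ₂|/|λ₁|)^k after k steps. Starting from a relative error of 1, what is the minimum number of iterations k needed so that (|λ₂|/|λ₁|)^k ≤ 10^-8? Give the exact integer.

|λ₂/λ₁| = 2.35/3.83 = 0.61358
Need k ≥ ln(10^-8) / ln(0.61358) = -18.4207 / -0.4884 ≈ 37.713
Smallest integer k satisfying the bound: 38

38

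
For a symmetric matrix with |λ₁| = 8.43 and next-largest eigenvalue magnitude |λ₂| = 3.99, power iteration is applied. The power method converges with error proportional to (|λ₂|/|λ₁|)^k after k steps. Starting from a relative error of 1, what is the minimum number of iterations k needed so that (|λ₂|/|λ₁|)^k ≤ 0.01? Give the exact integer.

|λ₂/λ₁| = 3.99/8.43 = 0.47331
Need k ≥ ln(0.01) / ln(0.47331) = -4.6052 / -0.7480 ≈ 6.157
Smallest integer k satisfying the bound: 7

7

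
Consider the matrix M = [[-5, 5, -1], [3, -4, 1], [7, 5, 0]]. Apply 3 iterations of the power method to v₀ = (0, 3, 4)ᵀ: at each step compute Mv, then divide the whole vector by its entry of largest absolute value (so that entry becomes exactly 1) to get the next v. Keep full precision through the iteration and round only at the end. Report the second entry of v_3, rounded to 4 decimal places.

-0.6714

Mv0 = (11.00000, -8.00000, 15.00000); divide by 15.00000 → v1 = (0.73333, -0.53333, 1.00000)
Mv1 = (-7.33333, 5.33333, 2.46667); divide by -7.33333 → v2 = (1.00000, -0.72727, -0.33636)
Mv2 = (-8.30000, 5.57273, 3.36364); divide by -8.30000 → v3 = (1.00000, -0.67141, -0.40526)
Requested entry of v3: -613/913 = -0.6714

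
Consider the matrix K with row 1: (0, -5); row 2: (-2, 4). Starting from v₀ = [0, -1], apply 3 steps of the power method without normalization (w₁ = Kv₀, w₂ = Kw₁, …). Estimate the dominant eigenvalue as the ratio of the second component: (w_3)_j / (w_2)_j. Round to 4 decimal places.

w1 = Kv₀ = (0·0 + (-5)·(-1); (-2)·0 + 4·(-1)) = (5, -4)
w2 = Kw1 = (0·5 + (-5)·(-4); (-2)·5 + 4·(-4)) = (20, -26)
w3 = Kw2 = (130, -144)
Ratio at component: -144 / -26 = 5.5385

λ ≈ 5.5385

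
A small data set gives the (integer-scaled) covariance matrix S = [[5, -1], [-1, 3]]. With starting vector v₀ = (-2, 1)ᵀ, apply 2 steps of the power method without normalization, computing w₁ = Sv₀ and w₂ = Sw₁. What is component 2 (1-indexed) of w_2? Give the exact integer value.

26

w1 = Sv₀ = (5·(-2) + (-1)·1; (-1)·(-2) + 3·1) = (-11, 5)
w2 = Sw1 = (5·(-11) + (-1)·5; (-1)·(-11) + 3·5) = (-60, 26)
The requested component of w2 is 26.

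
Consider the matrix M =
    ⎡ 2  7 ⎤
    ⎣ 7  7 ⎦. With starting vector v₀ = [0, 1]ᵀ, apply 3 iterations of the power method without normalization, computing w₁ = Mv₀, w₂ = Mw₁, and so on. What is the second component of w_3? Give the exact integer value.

w1 = Mv₀ = (2·0 + 7·1; 7·0 + 7·1) = (7, 7)
w2 = Mw1 = (2·7 + 7·7; 7·7 + 7·7) = (63, 98)
w3 = Mw2 = (812, 1127)
The requested component of w3 is 1127.

1127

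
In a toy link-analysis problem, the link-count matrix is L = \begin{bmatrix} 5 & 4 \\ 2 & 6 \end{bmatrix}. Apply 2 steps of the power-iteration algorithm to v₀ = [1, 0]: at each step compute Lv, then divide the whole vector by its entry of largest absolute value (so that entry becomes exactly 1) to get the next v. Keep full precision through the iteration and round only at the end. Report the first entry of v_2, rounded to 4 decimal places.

1.0000

Lv0 = (5.00000, 2.00000); divide by 5.00000 → v1 = (1.00000, 0.40000)
Lv1 = (6.60000, 4.40000); divide by 6.60000 → v2 = (1.00000, 0.66667)
Requested entry of v2: 33/33 = 1.0000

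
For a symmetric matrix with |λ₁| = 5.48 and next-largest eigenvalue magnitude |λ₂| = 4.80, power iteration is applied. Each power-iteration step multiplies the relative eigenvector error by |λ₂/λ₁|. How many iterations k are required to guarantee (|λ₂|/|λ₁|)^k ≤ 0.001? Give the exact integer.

|λ₂/λ₁| = 4.80/5.48 = 0.87591
Need k ≥ ln(0.001) / ln(0.87591) = -6.9078 / -0.1325 ≈ 52.138
Smallest integer k satisfying the bound: 53

53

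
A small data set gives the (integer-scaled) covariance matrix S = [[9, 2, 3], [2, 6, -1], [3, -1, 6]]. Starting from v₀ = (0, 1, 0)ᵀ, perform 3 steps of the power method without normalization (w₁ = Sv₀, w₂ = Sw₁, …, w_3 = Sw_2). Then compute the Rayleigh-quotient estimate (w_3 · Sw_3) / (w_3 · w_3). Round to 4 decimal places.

w1 = Sv₀ = (9·0 + 2·1 + 3·0; 2·0 + 6·1 + (-1)·0; 3·0 + (-1)·1 + 6·0) = (2, 6, -1)
w2 = Sw1 = (9·2 + 2·6 + 3·(-1); 2·2 + 6·6 + (-1)·(-1); 3·2 + (-1)·6 + 6·(-1)) = (27, 41, -6)
w3 = Sw2 = (307, 306, 4)
Sw3 = (3387, 2446, 639)
w3·Sw3 = 307·3387 + 306·2446 + 4·639 = 1790841; w3·w3 = 307·307 + 306·306 + 4·4 = 187901
λ ≈ 1790841/187901 = 9.5308

9.5308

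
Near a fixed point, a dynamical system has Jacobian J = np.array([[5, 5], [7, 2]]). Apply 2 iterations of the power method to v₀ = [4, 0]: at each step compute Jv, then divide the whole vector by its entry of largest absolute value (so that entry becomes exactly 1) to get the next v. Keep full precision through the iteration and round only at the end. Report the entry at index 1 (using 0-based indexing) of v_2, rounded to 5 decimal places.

0.81667

Jv0 = (20.000000, 28.000000); divide by 28.000000 → v1 = (0.714286, 1.000000)
Jv1 = (8.571429, 7.000000); divide by 8.571429 → v2 = (1.000000, 0.816667)
Requested entry of v2: 196/240 = 0.81667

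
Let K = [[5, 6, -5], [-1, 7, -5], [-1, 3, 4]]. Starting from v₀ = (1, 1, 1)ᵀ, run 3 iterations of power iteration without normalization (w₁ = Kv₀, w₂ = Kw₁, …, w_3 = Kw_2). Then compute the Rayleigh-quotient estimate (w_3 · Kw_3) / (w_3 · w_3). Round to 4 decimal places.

8.5409

w1 = Kv₀ = (6, 1, 6)
w2 = Kw1 = (6, -29, 21)
w3 = Kw2 = (-249, -314, -9)
Kw3 = (-3084, -1904, -729)
w3·Kw3 = (-249)·(-3084) + (-314)·(-1904) + (-9)·(-729) = 1372333; w3·w3 = (-249)·(-249) + (-314)·(-314) + (-9)·(-9) = 160678
λ ≈ 1372333/160678 = 8.5409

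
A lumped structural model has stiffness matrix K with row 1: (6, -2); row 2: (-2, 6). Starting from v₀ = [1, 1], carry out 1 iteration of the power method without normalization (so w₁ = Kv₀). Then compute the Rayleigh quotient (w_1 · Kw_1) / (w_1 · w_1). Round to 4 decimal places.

w1 = Kv₀ = (4, 4)
Kw1 = (16, 16)
w1·Kw1 = 4·16 + 4·16 = 128; w1·w1 = 4·4 + 4·4 = 32
λ ≈ 128/32 = 4.0000

4.0000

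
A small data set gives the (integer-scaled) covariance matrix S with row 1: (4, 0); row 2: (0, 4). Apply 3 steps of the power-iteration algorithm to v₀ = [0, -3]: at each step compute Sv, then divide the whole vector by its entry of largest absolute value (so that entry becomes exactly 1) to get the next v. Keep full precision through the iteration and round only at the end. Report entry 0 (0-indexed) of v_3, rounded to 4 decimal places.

Sv0 = (0.00000, -12.00000); divide by -12.00000 → v1 = (0.00000, 1.00000)
Sv1 = (0.00000, 4.00000); divide by 4.00000 → v2 = (0.00000, 1.00000)
Sv2 = (0.00000, 4.00000); divide by 4.00000 → v3 = (0.00000, 1.00000)
Requested entry of v3: 0/-192 = 0.0000

0.0000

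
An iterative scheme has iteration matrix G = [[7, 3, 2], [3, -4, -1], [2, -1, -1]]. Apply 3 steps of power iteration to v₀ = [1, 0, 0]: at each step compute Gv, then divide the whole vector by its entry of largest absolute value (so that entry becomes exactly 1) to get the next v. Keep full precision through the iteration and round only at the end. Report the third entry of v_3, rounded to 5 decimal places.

Gv0 = (7.000000, 3.000000, 2.000000); divide by 7.000000 → v1 = (1.000000, 0.428571, 0.285714)
Gv1 = (8.857143, 1.000000, 1.285714); divide by 8.857143 → v2 = (1.000000, 0.112903, 0.145161)
Gv2 = (7.629032, 2.403226, 1.741935); divide by 7.629032 → v3 = (1.000000, 0.315011, 0.228330)
Requested entry of v3: 108/473 = 0.22833

0.22833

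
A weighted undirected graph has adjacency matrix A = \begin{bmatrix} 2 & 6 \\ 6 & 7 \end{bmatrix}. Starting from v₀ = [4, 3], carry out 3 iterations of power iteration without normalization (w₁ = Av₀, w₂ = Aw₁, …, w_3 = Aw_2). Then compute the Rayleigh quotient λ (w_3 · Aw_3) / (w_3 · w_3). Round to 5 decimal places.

10.99994

w1 = Av₀ = (2·4 + 6·3; 6·4 + 7·3) = (26, 45)
w2 = Aw1 = (2·26 + 6·45; 6·26 + 7·45) = (322, 471)
w3 = Aw2 = (3470, 5229)
Aw3 = (38314, 57423)
w3·Aw3 = 3470·38314 + 5229·57423 = 433214447; w3·w3 = 3470·3470 + 5229·5229 = 39383341
λ ≈ 433214447/39383341 = 10.99994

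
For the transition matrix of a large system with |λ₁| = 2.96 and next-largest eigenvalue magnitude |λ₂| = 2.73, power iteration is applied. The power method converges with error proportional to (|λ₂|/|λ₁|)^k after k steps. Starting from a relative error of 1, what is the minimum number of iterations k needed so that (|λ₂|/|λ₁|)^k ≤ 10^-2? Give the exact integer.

|λ₂/λ₁| = 2.73/2.96 = 0.92230
Need k ≥ ln(10^-2) / ln(0.92230) = -4.6052 / -0.0809 ≈ 56.933
Smallest integer k satisfying the bound: 57

57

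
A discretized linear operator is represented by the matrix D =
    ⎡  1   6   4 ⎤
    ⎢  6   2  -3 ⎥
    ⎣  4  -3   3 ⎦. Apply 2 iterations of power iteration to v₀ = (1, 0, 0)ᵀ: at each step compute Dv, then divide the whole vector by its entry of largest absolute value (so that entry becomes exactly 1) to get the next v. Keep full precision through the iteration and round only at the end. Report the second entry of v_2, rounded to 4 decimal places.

0.1132

Dv0 = (1.00000, 6.00000, 4.00000); divide by 6.00000 → v1 = (0.16667, 1.00000, 0.66667)
Dv1 = (8.83333, 1.00000, -0.33333); divide by 8.83333 → v2 = (1.00000, 0.11321, -0.03774)
Requested entry of v2: 6/53 = 0.1132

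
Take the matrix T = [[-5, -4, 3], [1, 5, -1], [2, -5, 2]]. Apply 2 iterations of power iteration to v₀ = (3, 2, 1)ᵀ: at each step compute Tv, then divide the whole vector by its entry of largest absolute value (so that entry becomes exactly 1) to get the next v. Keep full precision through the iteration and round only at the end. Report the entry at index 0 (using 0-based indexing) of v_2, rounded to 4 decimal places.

Tv0 = (-20.00000, 12.00000, -2.00000); divide by -20.00000 → v1 = (1.00000, -0.60000, 0.10000)
Tv1 = (-2.30000, -2.10000, 5.20000); divide by 5.20000 → v2 = (-0.44231, -0.40385, 1.00000)
Requested entry of v2: 46/-104 = -0.4423

-0.4423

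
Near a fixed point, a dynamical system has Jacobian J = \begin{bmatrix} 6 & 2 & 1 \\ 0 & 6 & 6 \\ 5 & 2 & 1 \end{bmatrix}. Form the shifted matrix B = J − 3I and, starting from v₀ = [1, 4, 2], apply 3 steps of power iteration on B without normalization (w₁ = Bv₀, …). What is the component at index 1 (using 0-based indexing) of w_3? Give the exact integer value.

B = J − 3I has rows (3, 2, 1); (0, 3, 6); (5, 2, -2)
w1 = Bv₀ = (13, 24, 9)
w2 = Bw1 = (96, 126, 95)
w3 = Bw2 = (635, 948, 542)
Requested component of w3: 948

948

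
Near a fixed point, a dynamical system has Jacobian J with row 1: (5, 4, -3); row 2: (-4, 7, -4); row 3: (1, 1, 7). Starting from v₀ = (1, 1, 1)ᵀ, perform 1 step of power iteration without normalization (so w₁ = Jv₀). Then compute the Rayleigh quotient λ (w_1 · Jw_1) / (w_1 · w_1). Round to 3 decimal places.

w1 = Jv₀ = (6, -1, 9)
Jw1 = (-1, -67, 68)
w1·Jw1 = 6·(-1) + (-1)·(-67) + 9·68 = 673; w1·w1 = 6·6 + (-1)·(-1) + 9·9 = 118
λ ≈ 673/118 = 5.703

5.703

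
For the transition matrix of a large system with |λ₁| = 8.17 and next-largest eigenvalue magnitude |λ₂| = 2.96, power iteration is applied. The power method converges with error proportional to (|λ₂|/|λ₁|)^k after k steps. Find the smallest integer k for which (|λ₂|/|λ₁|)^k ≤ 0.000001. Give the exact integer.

|λ₂/λ₁| = 2.96/8.17 = 0.36230
Need k ≥ ln(0.000001) / ln(0.36230) = -13.8155 / -1.0153 ≈ 13.608
Smallest integer k satisfying the bound: 14

14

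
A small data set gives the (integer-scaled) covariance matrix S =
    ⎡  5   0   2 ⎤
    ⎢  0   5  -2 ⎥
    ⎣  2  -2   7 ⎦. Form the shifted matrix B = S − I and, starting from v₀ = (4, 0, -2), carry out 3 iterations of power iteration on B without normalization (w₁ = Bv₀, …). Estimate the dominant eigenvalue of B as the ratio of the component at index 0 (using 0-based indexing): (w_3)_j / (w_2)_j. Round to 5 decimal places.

μ ≈ 3.60000

B = S − I has rows (4, 0, 2); (0, 4, -2); (2, -2, 6)
w1 = Bv₀ = (4·4 + 0·0 + 2·(-2); 0·4 + 4·0 + (-2)·(-2); 2·4 + (-2)·0 + 6·(-2)) = (12, 4, -4)
w2 = Bw1 = (4·12 + 0·4 + 2·(-4); 0·12 + 4·4 + (-2)·(-4); 2·12 + (-2)·4 + 6·(-4)) = (40, 24, -8)
w3 = Bw2 = (144, 112, -16)
Ratio: 144/40 = 3.60000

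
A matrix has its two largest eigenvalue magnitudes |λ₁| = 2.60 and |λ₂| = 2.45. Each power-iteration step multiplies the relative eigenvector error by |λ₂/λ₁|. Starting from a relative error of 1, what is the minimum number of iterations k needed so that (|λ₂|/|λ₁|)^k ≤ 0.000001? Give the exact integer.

233

|λ₂/λ₁| = 2.45/2.60 = 0.94231
Need k ≥ ln(0.000001) / ln(0.94231) = -13.8155 / -0.0594 ≈ 232.493
Smallest integer k satisfying the bound: 233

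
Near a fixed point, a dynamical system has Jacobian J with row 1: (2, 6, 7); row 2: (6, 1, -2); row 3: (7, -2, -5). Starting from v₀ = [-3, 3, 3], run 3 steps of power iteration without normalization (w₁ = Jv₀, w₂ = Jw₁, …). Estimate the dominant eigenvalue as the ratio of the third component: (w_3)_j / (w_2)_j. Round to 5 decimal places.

w1 = Jv₀ = (2·(-3) + 6·3 + 7·3; 6·(-3) + 1·3 + (-2)·3; 7·(-3) + (-2)·3 + (-5)·3) = (33, -21, -42)
w2 = Jw1 = (2·33 + 6·(-21) + 7·(-42); 6·33 + 1·(-21) + (-2)·(-42); 7·33 + (-2)·(-21) + (-5)·(-42)) = (-354, 261, 483)
w3 = Jw2 = (4239, -2829, -5415)
Ratio at component: -5415 / 483 = -11.21118

λ ≈ -11.21118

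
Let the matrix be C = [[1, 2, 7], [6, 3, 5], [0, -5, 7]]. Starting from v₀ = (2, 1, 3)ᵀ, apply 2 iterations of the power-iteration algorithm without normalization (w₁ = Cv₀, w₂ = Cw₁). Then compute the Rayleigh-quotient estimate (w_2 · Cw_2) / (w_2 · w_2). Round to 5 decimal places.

w1 = Cv₀ = (1·2 + 2·1 + 7·3; 6·2 + 3·1 + 5·3; 0·2 + (-5)·1 + 7·3) = (25, 30, 16)
w2 = Cw1 = (1·25 + 2·30 + 7·16; 6·25 + 3·30 + 5·16; 0·25 + (-5)·30 + 7·16) = (197, 320, -38)
Cw2 = (571, 1952, -1866)
w2·Cw2 = 197·571 + 320·1952 + (-38)·(-1866) = 808035; w2·w2 = 197·197 + 320·320 + (-38)·(-38) = 142653
λ ≈ 808035/142653 = 5.66434

λ ≈ 5.66434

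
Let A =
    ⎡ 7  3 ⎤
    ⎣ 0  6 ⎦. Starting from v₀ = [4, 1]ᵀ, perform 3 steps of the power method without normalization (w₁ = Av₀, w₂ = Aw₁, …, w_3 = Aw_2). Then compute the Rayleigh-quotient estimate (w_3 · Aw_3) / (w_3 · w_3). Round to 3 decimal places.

w1 = Av₀ = (7·4 + 3·1; 0·4 + 6·1) = (31, 6)
w2 = Aw1 = (7·31 + 3·6; 0·31 + 6·6) = (235, 36)
w3 = Aw2 = (1753, 216)
Aw3 = (12919, 1296)
w3·Aw3 = 1753·12919 + 216·1296 = 22926943; w3·w3 = 1753·1753 + 216·216 = 3119665
λ ≈ 22926943/3119665 = 7.349

λ ≈ 7.349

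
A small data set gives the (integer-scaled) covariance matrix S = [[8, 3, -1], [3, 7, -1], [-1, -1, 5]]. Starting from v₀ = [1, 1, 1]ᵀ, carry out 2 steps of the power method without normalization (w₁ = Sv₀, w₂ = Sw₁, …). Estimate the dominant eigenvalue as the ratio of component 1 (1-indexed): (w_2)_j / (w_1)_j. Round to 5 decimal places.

w1 = Sv₀ = (8·1 + 3·1 + (-1)·1; 3·1 + 7·1 + (-1)·1; (-1)·1 + (-1)·1 + 5·1) = (10, 9, 3)
w2 = Sw1 = (8·10 + 3·9 + (-1)·3; 3·10 + 7·9 + (-1)·3; (-1)·10 + (-1)·9 + 5·3) = (104, 90, -4)
Ratio at component: 104 / 10 = 10.40000

λ ≈ 10.40000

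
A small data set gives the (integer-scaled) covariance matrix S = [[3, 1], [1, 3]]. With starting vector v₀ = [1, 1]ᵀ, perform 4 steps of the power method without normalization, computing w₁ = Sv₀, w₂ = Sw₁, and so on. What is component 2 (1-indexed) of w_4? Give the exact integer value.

w1 = Sv₀ = (3·1 + 1·1; 1·1 + 3·1) = (4, 4)
w2 = Sw1 = (3·4 + 1·4; 1·4 + 3·4) = (16, 16)
w3 = Sw2 = (64, 64)
w4 = Sw3 = (256, 256)
The requested component of w4 is 256.

256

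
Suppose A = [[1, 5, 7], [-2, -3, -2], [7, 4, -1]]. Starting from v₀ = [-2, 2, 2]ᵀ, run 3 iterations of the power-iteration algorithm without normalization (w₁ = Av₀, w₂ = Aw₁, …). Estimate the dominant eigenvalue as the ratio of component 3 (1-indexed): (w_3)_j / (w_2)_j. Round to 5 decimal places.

λ ≈ -4.53623

w1 = Av₀ = (22, -6, -8)
w2 = Aw1 = (-64, -10, 138)
w3 = Aw2 = (852, -118, -626)
Ratio at component: -626 / 138 = -4.53623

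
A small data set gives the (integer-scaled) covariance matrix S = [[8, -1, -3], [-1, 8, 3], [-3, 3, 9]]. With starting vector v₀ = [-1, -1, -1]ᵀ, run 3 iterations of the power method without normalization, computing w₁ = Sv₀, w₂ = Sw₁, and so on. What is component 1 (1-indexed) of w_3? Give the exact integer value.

w1 = Sv₀ = (8·(-1) + (-1)·(-1) + (-3)·(-1); (-1)·(-1) + 8·(-1) + 3·(-1); (-3)·(-1) + 3·(-1) + 9·(-1)) = (-4, -10, -9)
w2 = Sw1 = (8·(-4) + (-1)·(-10) + (-3)·(-9); (-1)·(-4) + 8·(-10) + 3·(-9); (-3)·(-4) + 3·(-10) + 9·(-9)) = (5, -103, -99)
w3 = Sw2 = (440, -1126, -1215)
The requested component of w3 is 440.

440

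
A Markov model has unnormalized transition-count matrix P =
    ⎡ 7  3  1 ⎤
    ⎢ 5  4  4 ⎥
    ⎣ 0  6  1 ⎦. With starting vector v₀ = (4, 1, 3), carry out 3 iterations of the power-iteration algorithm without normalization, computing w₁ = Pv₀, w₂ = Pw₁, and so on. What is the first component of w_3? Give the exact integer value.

3760

w1 = Pv₀ = (7·4 + 3·1 + 1·3; 5·4 + 4·1 + 4·3; 0·4 + 6·1 + 1·3) = (34, 36, 9)
w2 = Pw1 = (7·34 + 3·36 + 1·9; 5·34 + 4·36 + 4·9; 0·34 + 6·36 + 1·9) = (355, 350, 225)
w3 = Pw2 = (3760, 4075, 2325)
The requested component of w3 is 3760.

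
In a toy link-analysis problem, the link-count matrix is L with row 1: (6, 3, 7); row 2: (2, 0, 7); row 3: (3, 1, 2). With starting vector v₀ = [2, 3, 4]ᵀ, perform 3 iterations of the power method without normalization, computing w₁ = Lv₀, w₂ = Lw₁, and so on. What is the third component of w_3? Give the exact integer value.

2170

w1 = Lv₀ = (49, 32, 17)
w2 = Lw1 = (509, 217, 213)
w3 = Lw2 = (5196, 2509, 2170)
The requested component of w3 is 2170.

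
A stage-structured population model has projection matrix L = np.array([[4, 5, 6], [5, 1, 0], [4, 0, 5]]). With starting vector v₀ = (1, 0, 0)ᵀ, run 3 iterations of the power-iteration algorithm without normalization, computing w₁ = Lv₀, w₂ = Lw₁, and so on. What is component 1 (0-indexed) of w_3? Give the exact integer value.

w1 = Lv₀ = (4·1 + 5·0 + 6·0; 5·1 + 1·0 + 0·0; 4·1 + 0·0 + 5·0) = (4, 5, 4)
w2 = Lw1 = (4·4 + 5·5 + 6·4; 5·4 + 1·5 + 0·4; 4·4 + 0·5 + 5·4) = (65, 25, 36)
w3 = Lw2 = (601, 350, 440)
The requested component of w3 is 350.

350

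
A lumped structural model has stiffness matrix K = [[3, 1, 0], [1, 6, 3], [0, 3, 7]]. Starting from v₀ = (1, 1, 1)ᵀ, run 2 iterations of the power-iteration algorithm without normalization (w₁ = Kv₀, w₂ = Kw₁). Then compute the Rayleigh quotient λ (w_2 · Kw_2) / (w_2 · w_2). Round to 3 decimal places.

w1 = Kv₀ = (3·1 + 1·1 + 0·1; 1·1 + 6·1 + 3·1; 0·1 + 3·1 + 7·1) = (4, 10, 10)
w2 = Kw1 = (3·4 + 1·10 + 0·10; 1·4 + 6·10 + 3·10; 0·4 + 3·10 + 7·10) = (22, 94, 100)
Kw2 = (160, 886, 982)
w2·Kw2 = 22·160 + 94·886 + 100·982 = 185004; w2·w2 = 22·22 + 94·94 + 100·100 = 19320
λ ≈ 185004/19320 = 9.576

λ ≈ 9.576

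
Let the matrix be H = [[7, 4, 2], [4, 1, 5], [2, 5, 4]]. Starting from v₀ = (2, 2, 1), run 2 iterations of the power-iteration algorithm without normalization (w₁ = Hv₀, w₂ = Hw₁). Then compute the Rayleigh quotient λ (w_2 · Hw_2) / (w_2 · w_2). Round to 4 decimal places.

λ ≈ 11.4956

w1 = Hv₀ = (7·2 + 4·2 + 2·1; 4·2 + 1·2 + 5·1; 2·2 + 5·2 + 4·1) = (24, 15, 18)
w2 = Hw1 = (7·24 + 4·15 + 2·18; 4·24 + 1·15 + 5·18; 2·24 + 5·15 + 4·18) = (264, 201, 195)
Hw2 = (3042, 2232, 2313)
w2·Hw2 = 264·3042 + 201·2232 + 195·2313 = 1702755; w2·w2 = 264·264 + 201·201 + 195·195 = 148122
λ ≈ 1702755/148122 = 11.4956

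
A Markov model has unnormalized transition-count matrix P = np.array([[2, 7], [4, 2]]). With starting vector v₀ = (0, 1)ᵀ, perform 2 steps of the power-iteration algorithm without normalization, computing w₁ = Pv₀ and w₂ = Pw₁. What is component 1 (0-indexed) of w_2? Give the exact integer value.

32

w1 = Pv₀ = (2·0 + 7·1; 4·0 + 2·1) = (7, 2)
w2 = Pw1 = (2·7 + 7·2; 4·7 + 2·2) = (28, 32)
The requested component of w2 is 32.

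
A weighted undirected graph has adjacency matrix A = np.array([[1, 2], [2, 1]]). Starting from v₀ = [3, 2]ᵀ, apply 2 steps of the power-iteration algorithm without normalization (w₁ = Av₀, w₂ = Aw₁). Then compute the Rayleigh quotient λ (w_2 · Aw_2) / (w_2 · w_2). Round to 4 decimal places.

λ ≈ 2.9980

w1 = Av₀ = (7, 8)
w2 = Aw1 = (23, 22)
Aw2 = (67, 68)
w2·Aw2 = 23·67 + 22·68 = 3037; w2·w2 = 23·23 + 22·22 = 1013
λ ≈ 3037/1013 = 2.9980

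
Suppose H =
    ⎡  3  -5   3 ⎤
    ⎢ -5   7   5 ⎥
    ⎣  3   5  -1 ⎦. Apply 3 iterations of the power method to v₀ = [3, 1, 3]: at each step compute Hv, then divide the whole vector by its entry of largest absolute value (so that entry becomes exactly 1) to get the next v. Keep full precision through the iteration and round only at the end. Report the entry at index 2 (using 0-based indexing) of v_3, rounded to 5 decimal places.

0.60298

Hv0 = (13.000000, 7.000000, 11.000000); divide by 13.000000 → v1 = (1.000000, 0.538462, 0.846154)
Hv1 = (2.846154, 3.000000, 4.846154); divide by 4.846154 → v2 = (0.587302, 0.619048, 1.000000)
Hv2 = (1.666667, 6.396825, 3.857143); divide by 6.396825 → v3 = (0.260546, 1.000000, 0.602978)
Requested entry of v3: 243/403 = 0.60298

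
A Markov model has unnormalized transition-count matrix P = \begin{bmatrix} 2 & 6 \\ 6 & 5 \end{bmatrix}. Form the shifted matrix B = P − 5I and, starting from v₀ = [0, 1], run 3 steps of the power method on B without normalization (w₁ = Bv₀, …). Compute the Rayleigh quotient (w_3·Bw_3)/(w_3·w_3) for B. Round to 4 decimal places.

B = P − 5I has rows (-3, 6); (6, 0)
w1 = Bv₀ = (6, 0)
w2 = Bw1 = (-18, 36)
w3 = Bw2 = (270, -108)
Bw3 = (-1458, 1620)
w3·Bw3 = -568620; w3·w3 = 84564; μ ≈ -568620/84564 = -6.7241

μ ≈ -6.7241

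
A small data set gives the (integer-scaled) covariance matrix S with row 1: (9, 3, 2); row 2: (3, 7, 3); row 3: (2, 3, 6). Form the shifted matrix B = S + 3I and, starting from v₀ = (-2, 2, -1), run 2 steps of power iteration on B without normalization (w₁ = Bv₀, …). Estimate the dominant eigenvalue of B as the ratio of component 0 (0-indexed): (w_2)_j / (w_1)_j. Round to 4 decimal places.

μ ≈ 11.0500

B = S + 3I has rows (12, 3, 2); (3, 10, 3); (2, 3, 9)
w1 = Bv₀ = (12·(-2) + 3·2 + 2·(-1); 3·(-2) + 10·2 + 3·(-1); 2·(-2) + 3·2 + 9·(-1)) = (-20, 11, -7)
w2 = Bw1 = (12·(-20) + 3·11 + 2·(-7); 3·(-20) + 10·11 + 3·(-7); 2·(-20) + 3·11 + 9·(-7)) = (-221, 29, -70)
Ratio: -221/-20 = 11.0500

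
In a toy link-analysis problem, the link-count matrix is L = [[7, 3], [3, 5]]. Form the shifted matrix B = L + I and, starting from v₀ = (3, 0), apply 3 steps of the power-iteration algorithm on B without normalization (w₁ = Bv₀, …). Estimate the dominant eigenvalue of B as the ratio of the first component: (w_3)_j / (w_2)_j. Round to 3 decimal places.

B = L + I has rows (8, 3); (3, 6)
w1 = Bv₀ = (24, 9)
w2 = Bw1 = (219, 126)
w3 = Bw2 = (2130, 1413)
Ratio: 2130/219 = 9.726

μ ≈ 9.726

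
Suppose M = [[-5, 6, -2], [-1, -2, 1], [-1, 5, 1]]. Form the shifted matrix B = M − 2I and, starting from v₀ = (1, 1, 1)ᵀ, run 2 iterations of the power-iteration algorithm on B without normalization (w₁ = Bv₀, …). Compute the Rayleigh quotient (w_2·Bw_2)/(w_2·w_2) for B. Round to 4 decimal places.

B = M − 2I has rows (-7, 6, -2); (-1, -4, 1); (-1, 5, -1)
w1 = Bv₀ = ((-7)·1 + 6·1 + (-2)·1; (-1)·1 + (-4)·1 + 1·1; (-1)·1 + 5·1 + (-1)·1) = (-3, -4, 3)
w2 = Bw1 = ((-7)·(-3) + 6·(-4) + (-2)·3; (-1)·(-3) + (-4)·(-4) + 1·3; (-1)·(-3) + 5·(-4) + (-1)·3) = (-9, 22, -20)
Bw2 = (235, -99, 139)
w2·Bw2 = -7073; w2·w2 = 965; μ ≈ -7073/965 = -7.3295

-7.3295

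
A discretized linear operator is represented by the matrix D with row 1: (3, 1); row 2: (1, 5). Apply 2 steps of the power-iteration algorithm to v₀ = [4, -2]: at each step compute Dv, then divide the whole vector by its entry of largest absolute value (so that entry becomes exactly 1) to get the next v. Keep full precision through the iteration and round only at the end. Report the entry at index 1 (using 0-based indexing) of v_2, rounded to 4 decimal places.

-0.8333

Dv0 = (10.00000, -6.00000); divide by 10.00000 → v1 = (1.00000, -0.60000)
Dv1 = (2.40000, -2.00000); divide by 2.40000 → v2 = (1.00000, -0.83333)
Requested entry of v2: -20/24 = -0.8333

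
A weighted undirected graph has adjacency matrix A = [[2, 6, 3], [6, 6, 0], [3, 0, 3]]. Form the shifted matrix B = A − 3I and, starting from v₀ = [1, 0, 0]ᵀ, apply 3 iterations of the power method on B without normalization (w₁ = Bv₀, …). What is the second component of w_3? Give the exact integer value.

B = A − 3I has rows (-1, 6, 3); (6, 3, 0); (3, 0, 0)
w1 = Bv₀ = ((-1)·1 + 6·0 + 3·0; 6·1 + 3·0 + 0·0; 3·1 + 0·0 + 0·0) = (-1, 6, 3)
w2 = Bw1 = ((-1)·(-1) + 6·6 + 3·3; 6·(-1) + 3·6 + 0·3; 3·(-1) + 0·6 + 0·3) = (46, 12, -3)
w3 = Bw2 = (17, 312, 138)
Requested component of w3: 312

312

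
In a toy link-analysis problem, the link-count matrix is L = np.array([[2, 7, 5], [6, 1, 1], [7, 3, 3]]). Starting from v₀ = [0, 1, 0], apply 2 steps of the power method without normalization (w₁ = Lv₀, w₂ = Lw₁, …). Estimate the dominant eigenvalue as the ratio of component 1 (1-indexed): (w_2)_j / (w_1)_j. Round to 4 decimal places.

w1 = Lv₀ = (2·0 + 7·1 + 5·0; 6·0 + 1·1 + 1·0; 7·0 + 3·1 + 3·0) = (7, 1, 3)
w2 = Lw1 = (2·7 + 7·1 + 5·3; 6·7 + 1·1 + 1·3; 7·7 + 3·1 + 3·3) = (36, 46, 61)
Ratio at component: 36 / 7 = 5.1429

λ ≈ 5.1429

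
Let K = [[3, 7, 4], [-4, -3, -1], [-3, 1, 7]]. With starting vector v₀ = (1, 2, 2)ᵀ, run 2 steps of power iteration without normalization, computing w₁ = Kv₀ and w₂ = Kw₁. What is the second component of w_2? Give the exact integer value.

w1 = Kv₀ = (25, -12, 13)
w2 = Kw1 = (43, -77, 4)
The requested component of w2 is -77.

-77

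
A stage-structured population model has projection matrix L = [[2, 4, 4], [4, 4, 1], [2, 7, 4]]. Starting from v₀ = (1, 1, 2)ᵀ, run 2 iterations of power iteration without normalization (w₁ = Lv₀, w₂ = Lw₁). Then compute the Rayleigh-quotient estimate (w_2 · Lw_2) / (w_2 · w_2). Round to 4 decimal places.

λ ≈ 10.3153

w1 = Lv₀ = (14, 10, 17)
w2 = Lw1 = (136, 113, 166)
Lw2 = (1388, 1162, 1727)
w2·Lw2 = 136·1388 + 113·1162 + 166·1727 = 606756; w2·w2 = 136·136 + 113·113 + 166·166 = 58821
λ ≈ 606756/58821 = 10.3153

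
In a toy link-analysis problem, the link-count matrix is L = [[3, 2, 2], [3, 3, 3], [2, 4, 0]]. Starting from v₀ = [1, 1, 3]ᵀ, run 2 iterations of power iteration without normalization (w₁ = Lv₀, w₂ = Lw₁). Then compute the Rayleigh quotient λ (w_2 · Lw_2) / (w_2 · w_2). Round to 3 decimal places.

7.430

w1 = Lv₀ = (11, 15, 6)
w2 = Lw1 = (75, 96, 82)
Lw2 = (581, 759, 534)
w2·Lw2 = 75·581 + 96·759 + 82·534 = 160227; w2·w2 = 75·75 + 96·96 + 82·82 = 21565
λ ≈ 160227/21565 = 7.430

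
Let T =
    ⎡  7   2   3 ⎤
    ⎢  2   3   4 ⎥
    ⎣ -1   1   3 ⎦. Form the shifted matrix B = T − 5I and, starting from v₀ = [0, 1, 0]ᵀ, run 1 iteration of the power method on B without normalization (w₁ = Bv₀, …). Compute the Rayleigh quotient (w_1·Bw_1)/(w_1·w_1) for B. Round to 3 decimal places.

μ ≈ -2.667

B = T − 5I has rows (2, 2, 3); (2, -2, 4); (-1, 1, -2)
w1 = Bv₀ = (2·0 + 2·1 + 3·0; 2·0 + (-2)·1 + 4·0; (-1)·0 + 1·1 + (-2)·0) = (2, -2, 1)
Bw1 = (3, 12, -6)
w1·Bw1 = -24; w1·w1 = 9; μ ≈ -24/9 = -2.667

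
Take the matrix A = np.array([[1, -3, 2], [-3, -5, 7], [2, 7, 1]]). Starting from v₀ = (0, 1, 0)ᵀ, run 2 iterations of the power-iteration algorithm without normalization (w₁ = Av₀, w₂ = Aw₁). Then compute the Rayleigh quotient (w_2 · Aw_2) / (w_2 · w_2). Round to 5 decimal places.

w1 = Av₀ = (1·0 + (-3)·1 + 2·0; (-3)·0 + (-5)·1 + 7·0; 2·0 + 7·1 + 1·0) = (-3, -5, 7)
w2 = Aw1 = (1·(-3) + (-3)·(-5) + 2·7; (-3)·(-3) + (-5)·(-5) + 7·7; 2·(-3) + 7·(-5) + 1·7) = (26, 83, -34)
Aw2 = (-291, -731, 599)
w2·Aw2 = 26·(-291) + 83·(-731) + (-34)·599 = -88605; w2·w2 = 26·26 + 83·83 + (-34)·(-34) = 8721
λ ≈ -88605/8721 = -10.15996

-10.15996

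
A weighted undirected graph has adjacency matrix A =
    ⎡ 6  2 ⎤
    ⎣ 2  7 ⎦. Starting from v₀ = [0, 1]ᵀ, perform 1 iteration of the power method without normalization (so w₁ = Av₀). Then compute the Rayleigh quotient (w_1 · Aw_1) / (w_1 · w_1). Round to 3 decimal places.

7.981

w1 = Av₀ = (6·0 + 2·1; 2·0 + 7·1) = (2, 7)
Aw1 = (26, 53)
w1·Aw1 = 2·26 + 7·53 = 423; w1·w1 = 2·2 + 7·7 = 53
λ ≈ 423/53 = 7.981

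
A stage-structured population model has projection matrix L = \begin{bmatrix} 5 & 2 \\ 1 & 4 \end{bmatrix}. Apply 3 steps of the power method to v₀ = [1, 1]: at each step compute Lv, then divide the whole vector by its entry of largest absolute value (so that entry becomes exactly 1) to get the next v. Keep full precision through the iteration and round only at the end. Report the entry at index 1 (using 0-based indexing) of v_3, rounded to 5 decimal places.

0.54839

Lv0 = (7.000000, 5.000000); divide by 7.000000 → v1 = (1.000000, 0.714286)
Lv1 = (6.428571, 3.857143); divide by 6.428571 → v2 = (1.000000, 0.600000)
Lv2 = (6.200000, 3.400000); divide by 6.200000 → v3 = (1.000000, 0.548387)
Requested entry of v3: 153/279 = 0.54839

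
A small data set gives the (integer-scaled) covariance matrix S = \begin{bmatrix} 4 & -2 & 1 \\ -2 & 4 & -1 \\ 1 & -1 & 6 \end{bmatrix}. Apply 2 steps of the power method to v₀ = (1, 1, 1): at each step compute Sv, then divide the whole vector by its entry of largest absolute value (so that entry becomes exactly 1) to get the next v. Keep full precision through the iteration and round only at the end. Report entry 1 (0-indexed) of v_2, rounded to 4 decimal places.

-0.2105

Sv0 = (3.00000, 1.00000, 6.00000); divide by 6.00000 → v1 = (0.50000, 0.16667, 1.00000)
Sv1 = (2.66667, -1.33333, 6.33333); divide by 6.33333 → v2 = (0.42105, -0.21053, 1.00000)
Requested entry of v2: -8/38 = -0.2105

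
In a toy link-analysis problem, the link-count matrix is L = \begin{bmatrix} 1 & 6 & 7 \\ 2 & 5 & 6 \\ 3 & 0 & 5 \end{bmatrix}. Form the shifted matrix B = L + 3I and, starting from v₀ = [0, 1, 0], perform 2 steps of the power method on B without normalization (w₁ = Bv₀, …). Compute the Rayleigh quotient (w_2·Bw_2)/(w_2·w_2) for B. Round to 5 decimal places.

μ ≈ 11.91776

B = L + 3I has rows (4, 6, 7); (2, 8, 6); (3, 0, 8)
w1 = Bv₀ = (4·0 + 6·1 + 7·0; 2·0 + 8·1 + 6·0; 3·0 + 0·1 + 8·0) = (6, 8, 0)
w2 = Bw1 = (4·6 + 6·8 + 7·0; 2·6 + 8·8 + 6·0; 3·6 + 0·8 + 8·0) = (72, 76, 18)
Bw2 = (870, 860, 360)
w2·Bw2 = 134480; w2·w2 = 11284; μ ≈ 134480/11284 = 11.91776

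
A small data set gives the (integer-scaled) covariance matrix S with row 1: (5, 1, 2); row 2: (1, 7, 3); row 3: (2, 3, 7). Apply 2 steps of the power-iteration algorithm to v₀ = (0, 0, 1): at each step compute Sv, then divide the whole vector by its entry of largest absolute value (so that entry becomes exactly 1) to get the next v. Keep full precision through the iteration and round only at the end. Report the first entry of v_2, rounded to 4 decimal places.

0.4355

Sv0 = (2.00000, 3.00000, 7.00000); divide by 7.00000 → v1 = (0.28571, 0.42857, 1.00000)
Sv1 = (3.85714, 6.28571, 8.85714); divide by 8.85714 → v2 = (0.43548, 0.70968, 1.00000)
Requested entry of v2: 27/62 = 0.4355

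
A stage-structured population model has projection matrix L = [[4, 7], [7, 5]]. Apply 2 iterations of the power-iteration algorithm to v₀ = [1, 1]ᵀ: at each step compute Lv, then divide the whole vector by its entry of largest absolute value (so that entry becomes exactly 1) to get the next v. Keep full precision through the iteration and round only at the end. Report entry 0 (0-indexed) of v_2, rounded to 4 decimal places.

Lv0 = (11.00000, 12.00000); divide by 12.00000 → v1 = (0.91667, 1.00000)
Lv1 = (10.66667, 11.41667); divide by 11.41667 → v2 = (0.93431, 1.00000)
Requested entry of v2: 128/137 = 0.9343

0.9343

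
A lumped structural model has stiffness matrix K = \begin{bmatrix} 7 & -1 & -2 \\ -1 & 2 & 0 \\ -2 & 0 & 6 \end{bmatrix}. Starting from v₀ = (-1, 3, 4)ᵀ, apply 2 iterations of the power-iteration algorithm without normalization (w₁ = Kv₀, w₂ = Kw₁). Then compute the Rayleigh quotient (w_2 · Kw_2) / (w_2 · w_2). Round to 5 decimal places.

λ ≈ 8.55223

w1 = Kv₀ = (-18, 7, 26)
w2 = Kw1 = (-185, 32, 192)
Kw2 = (-1711, 249, 1522)
w2·Kw2 = (-185)·(-1711) + 32·249 + 192·1522 = 616727; w2·w2 = (-185)·(-185) + 32·32 + 192·192 = 72113
λ ≈ 616727/72113 = 8.55223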